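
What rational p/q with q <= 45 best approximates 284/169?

Expand x = 284/169 as a continued fraction with the Euclidean algorithm:
  284 = 1*169 + 115, so a_0 = 1.
  169 = 1*115 + 54, so a_1 = 1.
  115 = 2*54 + 7, so a_2 = 2.
  54 = 7*7 + 5, so a_3 = 7.
  7 = 1*5 + 2, so a_4 = 1.
  5 = 2*2 + 1, so a_5 = 2.
  2 = 2*1 + 0, so a_6 = 2.
so x = [1; 1, 2, 7, 1, 2, 2].
Convergents (p_i = a_i*p_{i-1} + p_{i-2}, q_i = a_i*q_{i-1} + q_{i-2} with p_{-2}=0, p_{-1}=1, q_{-2}=1, q_{-1}=0), until the denominator exceeds 45:
  i=0: a_0=1, p_0 = 1*1 + 0 = 1, q_0 = 1*0 + 1 = 1.
  i=1: a_1=1, p_1 = 1*1 + 1 = 2, q_1 = 1*1 + 0 = 1.
  i=2: a_2=2, p_2 = 2*2 + 1 = 5, q_2 = 2*1 + 1 = 3.
  i=3: a_3=7, p_3 = 7*5 + 2 = 37, q_3 = 7*3 + 1 = 22.
  i=4: a_4=1, p_4 = 1*37 + 5 = 42, q_4 = 1*22 + 3 = 25.
  i=5: a_5=2, p_5 = 2*42 + 37 = 121, q_5 = 2*25 + 22 = 72.
q_5 = 72 > 45, so the last convergent with denominator <= 45 is p_4/q_4 = 42/25.
The closest fraction with denominator <= 45 is either p_4/q_4 or the intermediate fraction (k*p_4 + p_3)/(k*q_4 + q_3) with the largest k >= 1 whose denominator stays <= 45; these approach x as k grows, and every other convergent or intermediate fraction in range is farther away.
Largest k: floor((45 - q_3)/q_4) = floor((45 - 22)/25) = 0.
Since k = 0, no intermediate fraction beyond p_4/q_4 has denominator <= 45, so the convergent 42/25 is the closest (its error is |284*25 - 42*169|/(169*25) = 2/4225).

42/25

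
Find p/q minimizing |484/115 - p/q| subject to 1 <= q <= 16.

Expand x = 484/115 as a continued fraction with the Euclidean algorithm:
  484 = 4*115 + 24, so a_0 = 4.
  115 = 4*24 + 19, so a_1 = 4.
  24 = 1*19 + 5, so a_2 = 1.
  19 = 3*5 + 4, so a_3 = 3.
  5 = 1*4 + 1, so a_4 = 1.
  4 = 4*1 + 0, so a_5 = 4.
so x = [4; 4, 1, 3, 1, 4].
Convergents (p_i = a_i*p_{i-1} + p_{i-2}, q_i = a_i*q_{i-1} + q_{i-2} with p_{-2}=0, p_{-1}=1, q_{-2}=1, q_{-1}=0), until the denominator exceeds 16:
  i=0: a_0=4, p_0 = 4*1 + 0 = 4, q_0 = 4*0 + 1 = 1.
  i=1: a_1=4, p_1 = 4*4 + 1 = 17, q_1 = 4*1 + 0 = 4.
  i=2: a_2=1, p_2 = 1*17 + 4 = 21, q_2 = 1*4 + 1 = 5.
  i=3: a_3=3, p_3 = 3*21 + 17 = 80, q_3 = 3*5 + 4 = 19.
q_3 = 19 > 16, so the last convergent with denominator <= 16 is p_2/q_2 = 21/5.
The closest fraction with denominator <= 16 is either p_2/q_2 or the intermediate fraction (k*p_2 + p_1)/(k*q_2 + q_1) with the largest k >= 1 whose denominator stays <= 16; these approach x as k grows, and every other convergent or intermediate fraction in range is farther away.
Largest k: floor((16 - q_1)/q_2) = floor((16 - 4)/5) = 2.
That gives (2*21 + 17)/(2*5 + 4) = 59/14.
Compare the errors: |x - 21/5| = |484*5 - 21*115|/(115*5) = 5/575, and |x - 59/14| = |484*14 - 59*115|/(115*14) = 9/1610.
Cross-multiplying, 9*575 = 5175 < 8050 = 5*1610, so 9/1610 is smaller: the intermediate fraction 59/14 is closer to x than 21/5.

59/14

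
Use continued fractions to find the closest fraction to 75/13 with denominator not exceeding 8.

23/4

Expand x = 75/13 as a continued fraction with the Euclidean algorithm:
  75 = 5*13 + 10, so a_0 = 5.
  13 = 1*10 + 3, so a_1 = 1.
  10 = 3*3 + 1, so a_2 = 3.
  3 = 3*1 + 0, so a_3 = 3.
so x = [5; 1, 3, 3].
Convergents (p_i = a_i*p_{i-1} + p_{i-2}, q_i = a_i*q_{i-1} + q_{i-2} with p_{-2}=0, p_{-1}=1, q_{-2}=1, q_{-1}=0), until the denominator exceeds 8:
  i=0: a_0=5, p_0 = 5*1 + 0 = 5, q_0 = 5*0 + 1 = 1.
  i=1: a_1=1, p_1 = 1*5 + 1 = 6, q_1 = 1*1 + 0 = 1.
  i=2: a_2=3, p_2 = 3*6 + 5 = 23, q_2 = 3*1 + 1 = 4.
  i=3: a_3=3, p_3 = 3*23 + 6 = 75, q_3 = 3*4 + 1 = 13.
q_3 = 13 > 8, so the last convergent with denominator <= 8 is p_2/q_2 = 23/4.
The closest fraction with denominator <= 8 is either p_2/q_2 or the intermediate fraction (k*p_2 + p_1)/(k*q_2 + q_1) with the largest k >= 1 whose denominator stays <= 8; these approach x as k grows, and every other convergent or intermediate fraction in range is farther away.
Largest k: floor((8 - q_1)/q_2) = floor((8 - 1)/4) = 1.
That gives (1*23 + 6)/(1*4 + 1) = 29/5.
Compare the errors: |x - 23/4| = |75*4 - 23*13|/(13*4) = 1/52, and |x - 29/5| = |75*5 - 29*13|/(13*5) = 2/65.
Cross-multiplying, 1*65 = 65 < 104 = 2*52, so 1/52 is smaller: the convergent 23/4 is closer to x than 29/5.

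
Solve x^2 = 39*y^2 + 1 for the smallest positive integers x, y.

First expand sqrt(39) as a continued fraction. With x_i = (sqrt(39) + m_i)/d_i and (m_0, d_0) = (0, 1): a_0 = floor(sqrt(39)) = 6, since 6^2 = 36 <= 39 < 49 = 7^2.
Iterate m_{i+1} = d_i*a_i - m_i, d_{i+1} = (39 - m_{i+1}^2)/d_i, a_{i+1} = floor((a_0 + m_{i+1})/d_{i+1}):
  m_1 = 1*6 - 0 = 6, d_1 = (39 - 6^2)/1 = 3/1 = 3, a_1 = floor((6 + 6)/3) = 4.
  m_2 = 3*4 - 6 = 6, d_2 = (39 - 6^2)/3 = 3/3 = 1, a_2 = floor((6 + 6)/1) = 12.
  m_3 = 1*12 - 6 = 6, d_3 = (39 - 6^2)/1 = 3/1 = 3: (m_3, d_3) = (m_1, d_1) = (6, 3), so from here the quotients repeat a_1, a_2; the period length is 2.
So sqrt(39) = [6; (4, 12)] with period length k = 2.
k is even, so the fundamental solution of x^2 - 39y^2 = 1 is (p_{k-1}, q_{k-1}) = (p_1, q_1); compute convergents through index 1.
Convergents (p_i = a_i*p_{i-1} + p_{i-2}, q_i = a_i*q_{i-1} + q_{i-2} with p_{-2}=0, p_{-1}=1, q_{-2}=1, q_{-1}=0):
  i=0: a_0=6, p_0 = 6*1 + 0 = 6, q_0 = 6*0 + 1 = 1.
  i=1: a_1=4, p_1 = 4*6 + 1 = 25, q_1 = 4*1 + 0 = 4.
Check: 25^2 - 39*4^2 = 625 - 624 = 1, so (x, y) = (25, 4) solves the equation, and by the theorem it is the least positive solution.

(x, y) = (25, 4)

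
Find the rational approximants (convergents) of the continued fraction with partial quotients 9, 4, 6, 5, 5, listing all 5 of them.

9/1, 37/4, 231/25, 1192/129, 6191/670

Using the convergent recurrence p_i = a_i*p_{i-1} + p_{i-2}, q_i = a_i*q_{i-1} + q_{i-2} with p_{-2}=0, p_{-1}=1, q_{-2}=1, q_{-1}=0:
  i=0: a_0=9, p_0 = 9*1 + 0 = 9, q_0 = 9*0 + 1 = 1.
  i=1: a_1=4, p_1 = 4*9 + 1 = 37, q_1 = 4*1 + 0 = 4.
  i=2: a_2=6, p_2 = 6*37 + 9 = 231, q_2 = 6*4 + 1 = 25.
  i=3: a_3=5, p_3 = 5*231 + 37 = 1192, q_3 = 5*25 + 4 = 129.
  i=4: a_4=5, p_4 = 5*1192 + 231 = 6191, q_4 = 5*129 + 25 = 670.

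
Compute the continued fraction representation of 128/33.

[3; 1, 7, 4]

Run the Euclidean algorithm on 128 and 33; the successive quotients are the partial quotients a_0, a_1, ... (each step inverts the fractional part left over by the previous one):
  128 = 3*33 + 29, so a_0 = 3.
  33 = 1*29 + 4, so a_1 = 1.
  29 = 7*4 + 1, so a_2 = 7.
  4 = 4*1 + 0, so a_3 = 4.
The remainder reaches 0 after 4 divisions, so the expansion has 4 partial quotients, read off in order.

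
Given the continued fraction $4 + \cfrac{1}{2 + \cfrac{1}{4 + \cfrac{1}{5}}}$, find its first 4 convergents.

Using the convergent recurrence p_i = a_i*p_{i-1} + p_{i-2}, q_i = a_i*q_{i-1} + q_{i-2} with p_{-2}=0, p_{-1}=1, q_{-2}=1, q_{-1}=0:
  i=0: a_0=4, p_0 = 4*1 + 0 = 4, q_0 = 4*0 + 1 = 1.
  i=1: a_1=2, p_1 = 2*4 + 1 = 9, q_1 = 2*1 + 0 = 2.
  i=2: a_2=4, p_2 = 4*9 + 4 = 40, q_2 = 4*2 + 1 = 9.
  i=3: a_3=5, p_3 = 5*40 + 9 = 209, q_3 = 5*9 + 2 = 47.

4/1, 9/2, 40/9, 209/47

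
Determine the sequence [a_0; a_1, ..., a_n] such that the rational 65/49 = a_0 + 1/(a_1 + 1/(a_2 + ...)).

Run the Euclidean algorithm on 65 and 49; the successive quotients are the partial quotients a_0, a_1, ... (each step inverts the fractional part left over by the previous one):
  65 = 1*49 + 16, so a_0 = 1.
  49 = 3*16 + 1, so a_1 = 3.
  16 = 16*1 + 0, so a_2 = 16.
The remainder reaches 0 after 3 divisions, so the expansion has 3 partial quotients, read off in order.

[1; 3, 16]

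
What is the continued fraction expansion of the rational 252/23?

[10; 1, 22]

Run the Euclidean algorithm on 252 and 23; the successive quotients are the partial quotients a_0, a_1, ... (each step inverts the fractional part left over by the previous one):
  252 = 10*23 + 22, so a_0 = 10.
  23 = 1*22 + 1, so a_1 = 1.
  22 = 22*1 + 0, so a_2 = 22.
The remainder reaches 0 after 3 divisions, so the expansion has 3 partial quotients, read off in order.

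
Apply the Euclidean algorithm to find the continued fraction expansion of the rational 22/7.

Run the Euclidean algorithm on 22 and 7; the successive quotients are the partial quotients a_0, a_1, ... (each step inverts the fractional part left over by the previous one):
  22 = 3*7 + 1, so a_0 = 3.
  7 = 7*1 + 0, so a_1 = 7.
The remainder reaches 0 after 2 divisions, so the expansion has 2 partial quotients, read off in order.

[3; 7]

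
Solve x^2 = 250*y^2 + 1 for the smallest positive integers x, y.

(x, y) = (39480499, 2496966)

First expand sqrt(250) as a continued fraction. With x_i = (sqrt(250) + m_i)/d_i and (m_0, d_0) = (0, 1): a_0 = floor(sqrt(250)) = 15, since 15^2 = 225 <= 250 < 256 = 16^2.
Iterate m_{i+1} = d_i*a_i - m_i, d_{i+1} = (250 - m_{i+1}^2)/d_i, a_{i+1} = floor((a_0 + m_{i+1})/d_{i+1}):
  m_1 = 1*15 - 0 = 15, d_1 = (250 - 15^2)/1 = 25/1 = 25, a_1 = floor((15 + 15)/25) = 1.
  m_2 = 25*1 - 15 = 10, d_2 = (250 - 10^2)/25 = 150/25 = 6, a_2 = floor((15 + 10)/6) = 4.
  m_3 = 6*4 - 10 = 14, d_3 = (250 - 14^2)/6 = 54/6 = 9, a_3 = floor((15 + 14)/9) = 3.
  m_4 = 9*3 - 14 = 13, d_4 = (250 - 13^2)/9 = 81/9 = 9, a_4 = floor((15 + 13)/9) = 3.
  m_5 = 9*3 - 13 = 14, d_5 = (250 - 14^2)/9 = 54/9 = 6, a_5 = floor((15 + 14)/6) = 4.
  m_6 = 6*4 - 14 = 10, d_6 = (250 - 10^2)/6 = 150/6 = 25, a_6 = floor((15 + 10)/25) = 1.
  m_7 = 25*1 - 10 = 15, d_7 = (250 - 15^2)/25 = 25/25 = 1, a_7 = floor((15 + 15)/1) = 30.
  m_8 = 1*30 - 15 = 15, d_8 = (250 - 15^2)/1 = 25/1 = 25: (m_8, d_8) = (m_1, d_1) = (15, 25), so from here the quotients repeat a_1, ..., a_7; the period length is 7.
So sqrt(250) = [15; (1, 4, 3, 3, 4, 1, 30)] with period length k = 7.
k is odd, so (p_{k-1}, q_{k-1}) only solves x^2 - 250y^2 = -1 and the fundamental solution of x^2 - 250y^2 = 1 is (p_{2k-1}, q_{2k-1}) = (p_13, q_13); compute convergents through index 13, running through the period twice.
Convergents (p_i = a_i*p_{i-1} + p_{i-2}, q_i = a_i*q_{i-1} + q_{i-2} with p_{-2}=0, p_{-1}=1, q_{-2}=1, q_{-1}=0):
  i=0: a_0=15, p_0 = 15*1 + 0 = 15, q_0 = 15*0 + 1 = 1.
  i=1: a_1=1, p_1 = 1*15 + 1 = 16, q_1 = 1*1 + 0 = 1.
  i=2: a_2=4, p_2 = 4*16 + 15 = 79, q_2 = 4*1 + 1 = 5.
  i=3: a_3=3, p_3 = 3*79 + 16 = 253, q_3 = 3*5 + 1 = 16.
  i=4: a_4=3, p_4 = 3*253 + 79 = 838, q_4 = 3*16 + 5 = 53.
  i=5: a_5=4, p_5 = 4*838 + 253 = 3605, q_5 = 4*53 + 16 = 228.
  i=6: a_6=1, p_6 = 1*3605 + 838 = 4443, q_6 = 1*228 + 53 = 281.
  i=7: a_7=30, p_7 = 30*4443 + 3605 = 136895, q_7 = 30*281 + 228 = 8658.
  i=8: a_8=1, p_8 = 1*136895 + 4443 = 141338, q_8 = 1*8658 + 281 = 8939.
  i=9: a_9=4, p_9 = 4*141338 + 136895 = 702247, q_9 = 4*8939 + 8658 = 44414.
  i=10: a_10=3, p_10 = 3*702247 + 141338 = 2248079, q_10 = 3*44414 + 8939 = 142181.
  i=11: a_11=3, p_11 = 3*2248079 + 702247 = 7446484, q_11 = 3*142181 + 44414 = 470957.
  i=12: a_12=4, p_12 = 4*7446484 + 2248079 = 32034015, q_12 = 4*470957 + 142181 = 2026009.
  i=13: a_13=1, p_13 = 1*32034015 + 7446484 = 39480499, q_13 = 1*2026009 + 470957 = 2496966.
Indeed p_6^2 - 250*q_6^2 = 19740249 - 19740250 = -1, not +1.
Check: 39480499^2 - 250*2496966^2 = 1558709801289001 - 1558709801289000 = 1, so (x, y) = (39480499, 2496966) solves the equation, and by the theorem it is the least positive solution.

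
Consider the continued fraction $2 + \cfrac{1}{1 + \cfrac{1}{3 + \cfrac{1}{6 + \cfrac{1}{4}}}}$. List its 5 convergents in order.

Using the convergent recurrence p_i = a_i*p_{i-1} + p_{i-2}, q_i = a_i*q_{i-1} + q_{i-2} with p_{-2}=0, p_{-1}=1, q_{-2}=1, q_{-1}=0:
  i=0: a_0=2, p_0 = 2*1 + 0 = 2, q_0 = 2*0 + 1 = 1.
  i=1: a_1=1, p_1 = 1*2 + 1 = 3, q_1 = 1*1 + 0 = 1.
  i=2: a_2=3, p_2 = 3*3 + 2 = 11, q_2 = 3*1 + 1 = 4.
  i=3: a_3=6, p_3 = 6*11 + 3 = 69, q_3 = 6*4 + 1 = 25.
  i=4: a_4=4, p_4 = 4*69 + 11 = 287, q_4 = 4*25 + 4 = 104.

2/1, 3/1, 11/4, 69/25, 287/104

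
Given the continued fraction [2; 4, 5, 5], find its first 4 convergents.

Using the convergent recurrence p_i = a_i*p_{i-1} + p_{i-2}, q_i = a_i*q_{i-1} + q_{i-2} with p_{-2}=0, p_{-1}=1, q_{-2}=1, q_{-1}=0:
  i=0: a_0=2, p_0 = 2*1 + 0 = 2, q_0 = 2*0 + 1 = 1.
  i=1: a_1=4, p_1 = 4*2 + 1 = 9, q_1 = 4*1 + 0 = 4.
  i=2: a_2=5, p_2 = 5*9 + 2 = 47, q_2 = 5*4 + 1 = 21.
  i=3: a_3=5, p_3 = 5*47 + 9 = 244, q_3 = 5*21 + 4 = 109.

2/1, 9/4, 47/21, 244/109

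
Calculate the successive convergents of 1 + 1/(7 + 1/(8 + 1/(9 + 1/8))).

1/1, 8/7, 65/57, 593/520, 4809/4217

Using the convergent recurrence p_i = a_i*p_{i-1} + p_{i-2}, q_i = a_i*q_{i-1} + q_{i-2} with p_{-2}=0, p_{-1}=1, q_{-2}=1, q_{-1}=0:
  i=0: a_0=1, p_0 = 1*1 + 0 = 1, q_0 = 1*0 + 1 = 1.
  i=1: a_1=7, p_1 = 7*1 + 1 = 8, q_1 = 7*1 + 0 = 7.
  i=2: a_2=8, p_2 = 8*8 + 1 = 65, q_2 = 8*7 + 1 = 57.
  i=3: a_3=9, p_3 = 9*65 + 8 = 593, q_3 = 9*57 + 7 = 520.
  i=4: a_4=8, p_4 = 8*593 + 65 = 4809, q_4 = 8*520 + 57 = 4217.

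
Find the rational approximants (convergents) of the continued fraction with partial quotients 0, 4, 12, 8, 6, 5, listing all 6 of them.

Using the convergent recurrence p_i = a_i*p_{i-1} + p_{i-2}, q_i = a_i*q_{i-1} + q_{i-2} with p_{-2}=0, p_{-1}=1, q_{-2}=1, q_{-1}=0:
  i=0: a_0=0, p_0 = 0*1 + 0 = 0, q_0 = 0*0 + 1 = 1.
  i=1: a_1=4, p_1 = 4*0 + 1 = 1, q_1 = 4*1 + 0 = 4.
  i=2: a_2=12, p_2 = 12*1 + 0 = 12, q_2 = 12*4 + 1 = 49.
  i=3: a_3=8, p_3 = 8*12 + 1 = 97, q_3 = 8*49 + 4 = 396.
  i=4: a_4=6, p_4 = 6*97 + 12 = 594, q_4 = 6*396 + 49 = 2425.
  i=5: a_5=5, p_5 = 5*594 + 97 = 3067, q_5 = 5*2425 + 396 = 12521.

0/1, 1/4, 12/49, 97/396, 594/2425, 3067/12521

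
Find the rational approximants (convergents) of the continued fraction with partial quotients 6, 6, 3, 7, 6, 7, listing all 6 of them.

Using the convergent recurrence p_i = a_i*p_{i-1} + p_{i-2}, q_i = a_i*q_{i-1} + q_{i-2} with p_{-2}=0, p_{-1}=1, q_{-2}=1, q_{-1}=0:
  i=0: a_0=6, p_0 = 6*1 + 0 = 6, q_0 = 6*0 + 1 = 1.
  i=1: a_1=6, p_1 = 6*6 + 1 = 37, q_1 = 6*1 + 0 = 6.
  i=2: a_2=3, p_2 = 3*37 + 6 = 117, q_2 = 3*6 + 1 = 19.
  i=3: a_3=7, p_3 = 7*117 + 37 = 856, q_3 = 7*19 + 6 = 139.
  i=4: a_4=6, p_4 = 6*856 + 117 = 5253, q_4 = 6*139 + 19 = 853.
  i=5: a_5=7, p_5 = 7*5253 + 856 = 37627, q_5 = 7*853 + 139 = 6110.

6/1, 37/6, 117/19, 856/139, 5253/853, 37627/6110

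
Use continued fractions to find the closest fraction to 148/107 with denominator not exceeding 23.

Expand x = 148/107 as a continued fraction with the Euclidean algorithm:
  148 = 1*107 + 41, so a_0 = 1.
  107 = 2*41 + 25, so a_1 = 2.
  41 = 1*25 + 16, so a_2 = 1.
  25 = 1*16 + 9, so a_3 = 1.
  16 = 1*9 + 7, so a_4 = 1.
  9 = 1*7 + 2, so a_5 = 1.
  7 = 3*2 + 1, so a_6 = 3.
  2 = 2*1 + 0, so a_7 = 2.
so x = [1; 2, 1, 1, 1, 1, 3, 2].
Convergents (p_i = a_i*p_{i-1} + p_{i-2}, q_i = a_i*q_{i-1} + q_{i-2} with p_{-2}=0, p_{-1}=1, q_{-2}=1, q_{-1}=0), until the denominator exceeds 23:
  i=0: a_0=1, p_0 = 1*1 + 0 = 1, q_0 = 1*0 + 1 = 1.
  i=1: a_1=2, p_1 = 2*1 + 1 = 3, q_1 = 2*1 + 0 = 2.
  i=2: a_2=1, p_2 = 1*3 + 1 = 4, q_2 = 1*2 + 1 = 3.
  i=3: a_3=1, p_3 = 1*4 + 3 = 7, q_3 = 1*3 + 2 = 5.
  i=4: a_4=1, p_4 = 1*7 + 4 = 11, q_4 = 1*5 + 3 = 8.
  i=5: a_5=1, p_5 = 1*11 + 7 = 18, q_5 = 1*8 + 5 = 13.
  i=6: a_6=3, p_6 = 3*18 + 11 = 65, q_6 = 3*13 + 8 = 47.
q_6 = 47 > 23, so the last convergent with denominator <= 23 is p_5/q_5 = 18/13.
The closest fraction with denominator <= 23 is either p_5/q_5 or the intermediate fraction (k*p_5 + p_4)/(k*q_5 + q_4) with the largest k >= 1 whose denominator stays <= 23; these approach x as k grows, and every other convergent or intermediate fraction in range is farther away.
Largest k: floor((23 - q_4)/q_5) = floor((23 - 8)/13) = 1.
That gives (1*18 + 11)/(1*13 + 8) = 29/21.
Compare the errors: |x - 18/13| = |148*13 - 18*107|/(107*13) = 2/1391, and |x - 29/21| = |148*21 - 29*107|/(107*21) = 5/2247.
Cross-multiplying, 2*2247 = 4494 < 6955 = 5*1391, so 2/1391 is smaller: the convergent 18/13 is closer to x than 29/21.

18/13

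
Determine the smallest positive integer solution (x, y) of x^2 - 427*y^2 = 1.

First expand sqrt(427) as a continued fraction. With x_i = (sqrt(427) + m_i)/d_i and (m_0, d_0) = (0, 1): a_0 = floor(sqrt(427)) = 20, since 20^2 = 400 <= 427 < 441 = 21^2.
Iterate m_{i+1} = d_i*a_i - m_i, d_{i+1} = (427 - m_{i+1}^2)/d_i, a_{i+1} = floor((a_0 + m_{i+1})/d_{i+1}):
  m_1 = 1*20 - 0 = 20, d_1 = (427 - 20^2)/1 = 27/1 = 27, a_1 = floor((20 + 20)/27) = 1.
  m_2 = 27*1 - 20 = 7, d_2 = (427 - 7^2)/27 = 378/27 = 14, a_2 = floor((20 + 7)/14) = 1.
  m_3 = 14*1 - 7 = 7, d_3 = (427 - 7^2)/14 = 378/14 = 27, a_3 = floor((20 + 7)/27) = 1.
  m_4 = 27*1 - 7 = 20, d_4 = (427 - 20^2)/27 = 27/27 = 1, a_4 = floor((20 + 20)/1) = 40.
  m_5 = 1*40 - 20 = 20, d_5 = (427 - 20^2)/1 = 27/1 = 27: (m_5, d_5) = (m_1, d_1) = (20, 27), so from here the quotients repeat a_1, ..., a_4; the period length is 4.
So sqrt(427) = [20; (1, 1, 1, 40)] with period length k = 4.
k is even, so the fundamental solution of x^2 - 427y^2 = 1 is (p_{k-1}, q_{k-1}) = (p_3, q_3); compute convergents through index 3.
Convergents (p_i = a_i*p_{i-1} + p_{i-2}, q_i = a_i*q_{i-1} + q_{i-2} with p_{-2}=0, p_{-1}=1, q_{-2}=1, q_{-1}=0):
  i=0: a_0=20, p_0 = 20*1 + 0 = 20, q_0 = 20*0 + 1 = 1.
  i=1: a_1=1, p_1 = 1*20 + 1 = 21, q_1 = 1*1 + 0 = 1.
  i=2: a_2=1, p_2 = 1*21 + 20 = 41, q_2 = 1*1 + 1 = 2.
  i=3: a_3=1, p_3 = 1*41 + 21 = 62, q_3 = 1*2 + 1 = 3.
Check: 62^2 - 427*3^2 = 3844 - 3843 = 1, so (x, y) = (62, 3) solves the equation, and by the theorem it is the least positive solution.

(x, y) = (62, 3)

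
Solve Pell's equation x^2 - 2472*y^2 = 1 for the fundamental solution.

(x, y) = (10093, 203)

First expand sqrt(2472) as a continued fraction. With x_i = (sqrt(2472) + m_i)/d_i and (m_0, d_0) = (0, 1): a_0 = floor(sqrt(2472)) = 49, since 49^2 = 2401 <= 2472 < 2500 = 50^2.
Iterate m_{i+1} = d_i*a_i - m_i, d_{i+1} = (2472 - m_{i+1}^2)/d_i, a_{i+1} = floor((a_0 + m_{i+1})/d_{i+1}):
  m_1 = 1*49 - 0 = 49, d_1 = (2472 - 49^2)/1 = 71/1 = 71, a_1 = floor((49 + 49)/71) = 1.
  m_2 = 71*1 - 49 = 22, d_2 = (2472 - 22^2)/71 = 1988/71 = 28, a_2 = floor((49 + 22)/28) = 2.
  m_3 = 28*2 - 22 = 34, d_3 = (2472 - 34^2)/28 = 1316/28 = 47, a_3 = floor((49 + 34)/47) = 1.
  m_4 = 47*1 - 34 = 13, d_4 = (2472 - 13^2)/47 = 2303/47 = 49, a_4 = floor((49 + 13)/49) = 1.
  m_5 = 49*1 - 13 = 36, d_5 = (2472 - 36^2)/49 = 1176/49 = 24, a_5 = floor((49 + 36)/24) = 3.
  m_6 = 24*3 - 36 = 36, d_6 = (2472 - 36^2)/24 = 1176/24 = 49, a_6 = floor((49 + 36)/49) = 1.
  m_7 = 49*1 - 36 = 13, d_7 = (2472 - 13^2)/49 = 2303/49 = 47, a_7 = floor((49 + 13)/47) = 1.
  m_8 = 47*1 - 13 = 34, d_8 = (2472 - 34^2)/47 = 1316/47 = 28, a_8 = floor((49 + 34)/28) = 2.
  m_9 = 28*2 - 34 = 22, d_9 = (2472 - 22^2)/28 = 1988/28 = 71, a_9 = floor((49 + 22)/71) = 1.
  m_10 = 71*1 - 22 = 49, d_10 = (2472 - 49^2)/71 = 71/71 = 1, a_10 = floor((49 + 49)/1) = 98.
  m_11 = 1*98 - 49 = 49, d_11 = (2472 - 49^2)/1 = 71/1 = 71: (m_11, d_11) = (m_1, d_1) = (49, 71), so from here the quotients repeat a_1, ..., a_10; the period length is 10.
So sqrt(2472) = [49; (1, 2, 1, 1, 3, 1, 1, 2, 1, 98)] with period length k = 10.
k is even, so the fundamental solution of x^2 - 2472y^2 = 1 is (p_{k-1}, q_{k-1}) = (p_9, q_9); compute convergents through index 9.
Convergents (p_i = a_i*p_{i-1} + p_{i-2}, q_i = a_i*q_{i-1} + q_{i-2} with p_{-2}=0, p_{-1}=1, q_{-2}=1, q_{-1}=0):
  i=0: a_0=49, p_0 = 49*1 + 0 = 49, q_0 = 49*0 + 1 = 1.
  i=1: a_1=1, p_1 = 1*49 + 1 = 50, q_1 = 1*1 + 0 = 1.
  i=2: a_2=2, p_2 = 2*50 + 49 = 149, q_2 = 2*1 + 1 = 3.
  i=3: a_3=1, p_3 = 1*149 + 50 = 199, q_3 = 1*3 + 1 = 4.
  i=4: a_4=1, p_4 = 1*199 + 149 = 348, q_4 = 1*4 + 3 = 7.
  i=5: a_5=3, p_5 = 3*348 + 199 = 1243, q_5 = 3*7 + 4 = 25.
  i=6: a_6=1, p_6 = 1*1243 + 348 = 1591, q_6 = 1*25 + 7 = 32.
  i=7: a_7=1, p_7 = 1*1591 + 1243 = 2834, q_7 = 1*32 + 25 = 57.
  i=8: a_8=2, p_8 = 2*2834 + 1591 = 7259, q_8 = 2*57 + 32 = 146.
  i=9: a_9=1, p_9 = 1*7259 + 2834 = 10093, q_9 = 1*146 + 57 = 203.
Check: 10093^2 - 2472*203^2 = 101868649 - 101868648 = 1, so (x, y) = (10093, 203) solves the equation, and by the theorem it is the least positive solution.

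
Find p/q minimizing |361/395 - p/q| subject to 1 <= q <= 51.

32/35

Expand x = 361/395 as a continued fraction with the Euclidean algorithm:
  361 = 0*395 + 361, so a_0 = 0.
  395 = 1*361 + 34, so a_1 = 1.
  361 = 10*34 + 21, so a_2 = 10.
  34 = 1*21 + 13, so a_3 = 1.
  21 = 1*13 + 8, so a_4 = 1.
  13 = 1*8 + 5, so a_5 = 1.
  8 = 1*5 + 3, so a_6 = 1.
  5 = 1*3 + 2, so a_7 = 1.
  3 = 1*2 + 1, so a_8 = 1.
  2 = 2*1 + 0, so a_9 = 2.
so x = [0; 1, 10, 1, 1, 1, 1, 1, 1, 2].
Convergents (p_i = a_i*p_{i-1} + p_{i-2}, q_i = a_i*q_{i-1} + q_{i-2} with p_{-2}=0, p_{-1}=1, q_{-2}=1, q_{-1}=0), until the denominator exceeds 51:
  i=0: a_0=0, p_0 = 0*1 + 0 = 0, q_0 = 0*0 + 1 = 1.
  i=1: a_1=1, p_1 = 1*0 + 1 = 1, q_1 = 1*1 + 0 = 1.
  i=2: a_2=10, p_2 = 10*1 + 0 = 10, q_2 = 10*1 + 1 = 11.
  i=3: a_3=1, p_3 = 1*10 + 1 = 11, q_3 = 1*11 + 1 = 12.
  i=4: a_4=1, p_4 = 1*11 + 10 = 21, q_4 = 1*12 + 11 = 23.
  i=5: a_5=1, p_5 = 1*21 + 11 = 32, q_5 = 1*23 + 12 = 35.
  i=6: a_6=1, p_6 = 1*32 + 21 = 53, q_6 = 1*35 + 23 = 58.
q_6 = 58 > 51, so the last convergent with denominator <= 51 is p_5/q_5 = 32/35.
The closest fraction with denominator <= 51 is either p_5/q_5 or the intermediate fraction (k*p_5 + p_4)/(k*q_5 + q_4) with the largest k >= 1 whose denominator stays <= 51; these approach x as k grows, and every other convergent or intermediate fraction in range is farther away.
Largest k: floor((51 - q_4)/q_5) = floor((51 - 23)/35) = 0.
Since k = 0, no intermediate fraction beyond p_5/q_5 has denominator <= 51, so the convergent 32/35 is the closest (its error is |361*35 - 32*395|/(395*35) = 5/13825).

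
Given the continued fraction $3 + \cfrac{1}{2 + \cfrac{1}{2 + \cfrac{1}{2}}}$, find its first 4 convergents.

Using the convergent recurrence p_i = a_i*p_{i-1} + p_{i-2}, q_i = a_i*q_{i-1} + q_{i-2} with p_{-2}=0, p_{-1}=1, q_{-2}=1, q_{-1}=0:
  i=0: a_0=3, p_0 = 3*1 + 0 = 3, q_0 = 3*0 + 1 = 1.
  i=1: a_1=2, p_1 = 2*3 + 1 = 7, q_1 = 2*1 + 0 = 2.
  i=2: a_2=2, p_2 = 2*7 + 3 = 17, q_2 = 2*2 + 1 = 5.
  i=3: a_3=2, p_3 = 2*17 + 7 = 41, q_3 = 2*5 + 2 = 12.

3/1, 7/2, 17/5, 41/12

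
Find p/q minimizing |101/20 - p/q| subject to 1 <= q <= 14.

71/14

Expand x = 101/20 as a continued fraction with the Euclidean algorithm:
  101 = 5*20 + 1, so a_0 = 5.
  20 = 20*1 + 0, so a_1 = 20.
so x = [5; 20].
Convergents (p_i = a_i*p_{i-1} + p_{i-2}, q_i = a_i*q_{i-1} + q_{i-2} with p_{-2}=0, p_{-1}=1, q_{-2}=1, q_{-1}=0), until the denominator exceeds 14:
  i=0: a_0=5, p_0 = 5*1 + 0 = 5, q_0 = 5*0 + 1 = 1.
  i=1: a_1=20, p_1 = 20*5 + 1 = 101, q_1 = 20*1 + 0 = 20.
q_1 = 20 > 14, so the last convergent with denominator <= 14 is p_0/q_0 = 5/1.
The closest fraction with denominator <= 14 is either p_0/q_0 or the intermediate fraction (k*p_0 + p_{-1})/(k*q_0 + q_{-1}) with the largest k >= 1 whose denominator stays <= 14; these approach x as k grows, and every other convergent or intermediate fraction in range is farther away.
Largest k: floor((14 - q_{-1})/q_0) = floor((14 - 0)/1) = 14 (using the seeds p_{-1} = 1, q_{-1} = 0).
That gives (14*5 + 1)/(14*1 + 0) = 71/14.
Compare the errors: |x - 5/1| = |101*1 - 5*20|/(20*1) = 1/20, and |x - 71/14| = |101*14 - 71*20|/(20*14) = 6/280.
Cross-multiplying, 6*20 = 120 < 280 = 1*280, so 6/280 is smaller: the intermediate fraction 71/14 is closer to x than 5/1.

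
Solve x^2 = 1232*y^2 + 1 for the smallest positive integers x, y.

First expand sqrt(1232) as a continued fraction. With x_i = (sqrt(1232) + m_i)/d_i and (m_0, d_0) = (0, 1): a_0 = floor(sqrt(1232)) = 35, since 35^2 = 1225 <= 1232 < 1296 = 36^2.
Iterate m_{i+1} = d_i*a_i - m_i, d_{i+1} = (1232 - m_{i+1}^2)/d_i, a_{i+1} = floor((a_0 + m_{i+1})/d_{i+1}):
  m_1 = 1*35 - 0 = 35, d_1 = (1232 - 35^2)/1 = 7/1 = 7, a_1 = floor((35 + 35)/7) = 10.
  m_2 = 7*10 - 35 = 35, d_2 = (1232 - 35^2)/7 = 7/7 = 1, a_2 = floor((35 + 35)/1) = 70.
  m_3 = 1*70 - 35 = 35, d_3 = (1232 - 35^2)/1 = 7/1 = 7: (m_3, d_3) = (m_1, d_1) = (35, 7), so from here the quotients repeat a_1, a_2; the period length is 2.
So sqrt(1232) = [35; (10, 70)] with period length k = 2.
k is even, so the fundamental solution of x^2 - 1232y^2 = 1 is (p_{k-1}, q_{k-1}) = (p_1, q_1); compute convergents through index 1.
Convergents (p_i = a_i*p_{i-1} + p_{i-2}, q_i = a_i*q_{i-1} + q_{i-2} with p_{-2}=0, p_{-1}=1, q_{-2}=1, q_{-1}=0):
  i=0: a_0=35, p_0 = 35*1 + 0 = 35, q_0 = 35*0 + 1 = 1.
  i=1: a_1=10, p_1 = 10*35 + 1 = 351, q_1 = 10*1 + 0 = 10.
Check: 351^2 - 1232*10^2 = 123201 - 123200 = 1, so (x, y) = (351, 10) solves the equation, and by the theorem it is the least positive solution.

(x, y) = (351, 10)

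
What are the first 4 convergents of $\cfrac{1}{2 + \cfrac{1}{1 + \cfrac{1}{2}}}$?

Using the convergent recurrence p_i = a_i*p_{i-1} + p_{i-2}, q_i = a_i*q_{i-1} + q_{i-2} with p_{-2}=0, p_{-1}=1, q_{-2}=1, q_{-1}=0:
  i=0: a_0=0, p_0 = 0*1 + 0 = 0, q_0 = 0*0 + 1 = 1.
  i=1: a_1=2, p_1 = 2*0 + 1 = 1, q_1 = 2*1 + 0 = 2.
  i=2: a_2=1, p_2 = 1*1 + 0 = 1, q_2 = 1*2 + 1 = 3.
  i=3: a_3=2, p_3 = 2*1 + 1 = 3, q_3 = 2*3 + 2 = 8.

0/1, 1/2, 1/3, 3/8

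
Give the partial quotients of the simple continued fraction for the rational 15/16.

[0; 1, 15]

Run the Euclidean algorithm on 15 and 16; the successive quotients are the partial quotients a_0, a_1, ... (each step inverts the fractional part left over by the previous one):
  15 = 0*16 + 15, so a_0 = 0.
  16 = 1*15 + 1, so a_1 = 1.
  15 = 15*1 + 0, so a_2 = 15.
The remainder reaches 0 after 3 divisions, so the expansion has 3 partial quotients, read off in order.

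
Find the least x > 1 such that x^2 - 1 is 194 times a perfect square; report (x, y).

(x, y) = (195, 14)

First expand sqrt(194) as a continued fraction. With x_i = (sqrt(194) + m_i)/d_i and (m_0, d_0) = (0, 1): a_0 = floor(sqrt(194)) = 13, since 13^2 = 169 <= 194 < 196 = 14^2.
Iterate m_{i+1} = d_i*a_i - m_i, d_{i+1} = (194 - m_{i+1}^2)/d_i, a_{i+1} = floor((a_0 + m_{i+1})/d_{i+1}):
  m_1 = 1*13 - 0 = 13, d_1 = (194 - 13^2)/1 = 25/1 = 25, a_1 = floor((13 + 13)/25) = 1.
  m_2 = 25*1 - 13 = 12, d_2 = (194 - 12^2)/25 = 50/25 = 2, a_2 = floor((13 + 12)/2) = 12.
  m_3 = 2*12 - 12 = 12, d_3 = (194 - 12^2)/2 = 50/2 = 25, a_3 = floor((13 + 12)/25) = 1.
  m_4 = 25*1 - 12 = 13, d_4 = (194 - 13^2)/25 = 25/25 = 1, a_4 = floor((13 + 13)/1) = 26.
  m_5 = 1*26 - 13 = 13, d_5 = (194 - 13^2)/1 = 25/1 = 25: (m_5, d_5) = (m_1, d_1) = (13, 25), so from here the quotients repeat a_1, ..., a_4; the period length is 4.
So sqrt(194) = [13; (1, 12, 1, 26)] with period length k = 4.
k is even, so the fundamental solution of x^2 - 194y^2 = 1 is (p_{k-1}, q_{k-1}) = (p_3, q_3); compute convergents through index 3.
Convergents (p_i = a_i*p_{i-1} + p_{i-2}, q_i = a_i*q_{i-1} + q_{i-2} with p_{-2}=0, p_{-1}=1, q_{-2}=1, q_{-1}=0):
  i=0: a_0=13, p_0 = 13*1 + 0 = 13, q_0 = 13*0 + 1 = 1.
  i=1: a_1=1, p_1 = 1*13 + 1 = 14, q_1 = 1*1 + 0 = 1.
  i=2: a_2=12, p_2 = 12*14 + 13 = 181, q_2 = 12*1 + 1 = 13.
  i=3: a_3=1, p_3 = 1*181 + 14 = 195, q_3 = 1*13 + 1 = 14.
Check: 195^2 - 194*14^2 = 38025 - 38024 = 1, so (x, y) = (195, 14) solves the equation, and by the theorem it is the least positive solution.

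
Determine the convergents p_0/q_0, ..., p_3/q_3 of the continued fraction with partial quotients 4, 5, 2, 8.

4/1, 21/5, 46/11, 389/93

Using the convergent recurrence p_i = a_i*p_{i-1} + p_{i-2}, q_i = a_i*q_{i-1} + q_{i-2} with p_{-2}=0, p_{-1}=1, q_{-2}=1, q_{-1}=0:
  i=0: a_0=4, p_0 = 4*1 + 0 = 4, q_0 = 4*0 + 1 = 1.
  i=1: a_1=5, p_1 = 5*4 + 1 = 21, q_1 = 5*1 + 0 = 5.
  i=2: a_2=2, p_2 = 2*21 + 4 = 46, q_2 = 2*5 + 1 = 11.
  i=3: a_3=8, p_3 = 8*46 + 21 = 389, q_3 = 8*11 + 5 = 93.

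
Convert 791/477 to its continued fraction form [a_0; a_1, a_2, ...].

Run the Euclidean algorithm on 791 and 477; the successive quotients are the partial quotients a_0, a_1, ... (each step inverts the fractional part left over by the previous one):
  791 = 1*477 + 314, so a_0 = 1.
  477 = 1*314 + 163, so a_1 = 1.
  314 = 1*163 + 151, so a_2 = 1.
  163 = 1*151 + 12, so a_3 = 1.
  151 = 12*12 + 7, so a_4 = 12.
  12 = 1*7 + 5, so a_5 = 1.
  7 = 1*5 + 2, so a_6 = 1.
  5 = 2*2 + 1, so a_7 = 2.
  2 = 2*1 + 0, so a_8 = 2.
The remainder reaches 0 after 9 divisions, so the expansion has 9 partial quotients, read off in order.

[1; 1, 1, 1, 12, 1, 1, 2, 2]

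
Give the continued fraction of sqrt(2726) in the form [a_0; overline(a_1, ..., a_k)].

[52; overline(4, 1, 2, 1, 4, 104)]

Write x_i = (sqrt(2726) + m_i)/d_i with (m_0, d_0) = (0, 1). a_0 = floor(sqrt(2726)) = 52, since 52^2 = 2704 <= 2726 < 2809 = 53^2.
Iterate m_{i+1} = d_i*a_i - m_i, d_{i+1} = (2726 - m_{i+1}^2)/d_i, a_{i+1} = floor((a_0 + m_{i+1})/d_{i+1}):
  m_1 = 1*52 - 0 = 52, d_1 = (2726 - 52^2)/1 = 22/1 = 22, a_1 = floor((52 + 52)/22) = 4.
  m_2 = 22*4 - 52 = 36, d_2 = (2726 - 36^2)/22 = 1430/22 = 65, a_2 = floor((52 + 36)/65) = 1.
  m_3 = 65*1 - 36 = 29, d_3 = (2726 - 29^2)/65 = 1885/65 = 29, a_3 = floor((52 + 29)/29) = 2.
  m_4 = 29*2 - 29 = 29, d_4 = (2726 - 29^2)/29 = 1885/29 = 65, a_4 = floor((52 + 29)/65) = 1.
  m_5 = 65*1 - 29 = 36, d_5 = (2726 - 36^2)/65 = 1430/65 = 22, a_5 = floor((52 + 36)/22) = 4.
  m_6 = 22*4 - 36 = 52, d_6 = (2726 - 52^2)/22 = 22/22 = 1, a_6 = floor((52 + 52)/1) = 104.
  m_7 = 1*104 - 52 = 52, d_7 = (2726 - 52^2)/1 = 22/1 = 22: (m_7, d_7) = (m_1, d_1) = (52, 22), so from here the quotients repeat a_1, ..., a_6; the period length is 6.
Hence the expansion of sqrt(2726) is a_0 = 52 followed by the repeating block 4, 1, 2, 1, 4, 104 (period 6).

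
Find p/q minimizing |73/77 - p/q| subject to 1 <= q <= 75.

Expand x = 73/77 as a continued fraction with the Euclidean algorithm:
  73 = 0*77 + 73, so a_0 = 0.
  77 = 1*73 + 4, so a_1 = 1.
  73 = 18*4 + 1, so a_2 = 18.
  4 = 4*1 + 0, so a_3 = 4.
so x = [0; 1, 18, 4].
Convergents (p_i = a_i*p_{i-1} + p_{i-2}, q_i = a_i*q_{i-1} + q_{i-2} with p_{-2}=0, p_{-1}=1, q_{-2}=1, q_{-1}=0), until the denominator exceeds 75:
  i=0: a_0=0, p_0 = 0*1 + 0 = 0, q_0 = 0*0 + 1 = 1.
  i=1: a_1=1, p_1 = 1*0 + 1 = 1, q_1 = 1*1 + 0 = 1.
  i=2: a_2=18, p_2 = 18*1 + 0 = 18, q_2 = 18*1 + 1 = 19.
  i=3: a_3=4, p_3 = 4*18 + 1 = 73, q_3 = 4*19 + 1 = 77.
q_3 = 77 > 75, so the last convergent with denominator <= 75 is p_2/q_2 = 18/19.
The closest fraction with denominator <= 75 is either p_2/q_2 or the intermediate fraction (k*p_2 + p_1)/(k*q_2 + q_1) with the largest k >= 1 whose denominator stays <= 75; these approach x as k grows, and every other convergent or intermediate fraction in range is farther away.
Largest k: floor((75 - q_1)/q_2) = floor((75 - 1)/19) = 3.
That gives (3*18 + 1)/(3*19 + 1) = 55/58.
Compare the errors: |x - 18/19| = |73*19 - 18*77|/(77*19) = 1/1463, and |x - 55/58| = |73*58 - 55*77|/(77*58) = 1/4466.
Cross-multiplying, 1*1463 = 1463 < 4466 = 1*4466, so 1/4466 is smaller: the intermediate fraction 55/58 is closer to x than 18/19.

55/58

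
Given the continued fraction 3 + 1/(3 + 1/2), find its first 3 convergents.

3/1, 10/3, 23/7

Using the convergent recurrence p_i = a_i*p_{i-1} + p_{i-2}, q_i = a_i*q_{i-1} + q_{i-2} with p_{-2}=0, p_{-1}=1, q_{-2}=1, q_{-1}=0:
  i=0: a_0=3, p_0 = 3*1 + 0 = 3, q_0 = 3*0 + 1 = 1.
  i=1: a_1=3, p_1 = 3*3 + 1 = 10, q_1 = 3*1 + 0 = 3.
  i=2: a_2=2, p_2 = 2*10 + 3 = 23, q_2 = 2*3 + 1 = 7.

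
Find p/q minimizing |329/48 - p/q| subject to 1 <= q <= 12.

48/7

Expand x = 329/48 as a continued fraction with the Euclidean algorithm:
  329 = 6*48 + 41, so a_0 = 6.
  48 = 1*41 + 7, so a_1 = 1.
  41 = 5*7 + 6, so a_2 = 5.
  7 = 1*6 + 1, so a_3 = 1.
  6 = 6*1 + 0, so a_4 = 6.
so x = [6; 1, 5, 1, 6].
Convergents (p_i = a_i*p_{i-1} + p_{i-2}, q_i = a_i*q_{i-1} + q_{i-2} with p_{-2}=0, p_{-1}=1, q_{-2}=1, q_{-1}=0), until the denominator exceeds 12:
  i=0: a_0=6, p_0 = 6*1 + 0 = 6, q_0 = 6*0 + 1 = 1.
  i=1: a_1=1, p_1 = 1*6 + 1 = 7, q_1 = 1*1 + 0 = 1.
  i=2: a_2=5, p_2 = 5*7 + 6 = 41, q_2 = 5*1 + 1 = 6.
  i=3: a_3=1, p_3 = 1*41 + 7 = 48, q_3 = 1*6 + 1 = 7.
  i=4: a_4=6, p_4 = 6*48 + 41 = 329, q_4 = 6*7 + 6 = 48.
q_4 = 48 > 12, so the last convergent with denominator <= 12 is p_3/q_3 = 48/7.
The closest fraction with denominator <= 12 is either p_3/q_3 or the intermediate fraction (k*p_3 + p_2)/(k*q_3 + q_2) with the largest k >= 1 whose denominator stays <= 12; these approach x as k grows, and every other convergent or intermediate fraction in range is farther away.
Largest k: floor((12 - q_2)/q_3) = floor((12 - 6)/7) = 0.
Since k = 0, no intermediate fraction beyond p_3/q_3 has denominator <= 12, so the convergent 48/7 is the closest (its error is |329*7 - 48*48|/(48*7) = 1/336).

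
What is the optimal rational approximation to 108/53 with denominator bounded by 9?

2/1

Expand x = 108/53 as a continued fraction with the Euclidean algorithm:
  108 = 2*53 + 2, so a_0 = 2.
  53 = 26*2 + 1, so a_1 = 26.
  2 = 2*1 + 0, so a_2 = 2.
so x = [2; 26, 2].
Convergents (p_i = a_i*p_{i-1} + p_{i-2}, q_i = a_i*q_{i-1} + q_{i-2} with p_{-2}=0, p_{-1}=1, q_{-2}=1, q_{-1}=0), until the denominator exceeds 9:
  i=0: a_0=2, p_0 = 2*1 + 0 = 2, q_0 = 2*0 + 1 = 1.
  i=1: a_1=26, p_1 = 26*2 + 1 = 53, q_1 = 26*1 + 0 = 26.
q_1 = 26 > 9, so the last convergent with denominator <= 9 is p_0/q_0 = 2/1.
The closest fraction with denominator <= 9 is either p_0/q_0 or the intermediate fraction (k*p_0 + p_{-1})/(k*q_0 + q_{-1}) with the largest k >= 1 whose denominator stays <= 9; these approach x as k grows, and every other convergent or intermediate fraction in range is farther away.
Largest k: floor((9 - q_{-1})/q_0) = floor((9 - 0)/1) = 9 (using the seeds p_{-1} = 1, q_{-1} = 0).
That gives (9*2 + 1)/(9*1 + 0) = 19/9.
Compare the errors: |x - 2/1| = |108*1 - 2*53|/(53*1) = 2/53, and |x - 19/9| = |108*9 - 19*53|/(53*9) = 35/477.
Cross-multiplying, 2*477 = 954 < 1855 = 35*53, so 2/53 is smaller: the convergent 2/1 is closer to x than 19/9.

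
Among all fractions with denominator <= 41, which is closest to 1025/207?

Expand x = 1025/207 as a continued fraction with the Euclidean algorithm:
  1025 = 4*207 + 197, so a_0 = 4.
  207 = 1*197 + 10, so a_1 = 1.
  197 = 19*10 + 7, so a_2 = 19.
  10 = 1*7 + 3, so a_3 = 1.
  7 = 2*3 + 1, so a_4 = 2.
  3 = 3*1 + 0, so a_5 = 3.
so x = [4; 1, 19, 1, 2, 3].
Convergents (p_i = a_i*p_{i-1} + p_{i-2}, q_i = a_i*q_{i-1} + q_{i-2} with p_{-2}=0, p_{-1}=1, q_{-2}=1, q_{-1}=0), until the denominator exceeds 41:
  i=0: a_0=4, p_0 = 4*1 + 0 = 4, q_0 = 4*0 + 1 = 1.
  i=1: a_1=1, p_1 = 1*4 + 1 = 5, q_1 = 1*1 + 0 = 1.
  i=2: a_2=19, p_2 = 19*5 + 4 = 99, q_2 = 19*1 + 1 = 20.
  i=3: a_3=1, p_3 = 1*99 + 5 = 104, q_3 = 1*20 + 1 = 21.
  i=4: a_4=2, p_4 = 2*104 + 99 = 307, q_4 = 2*21 + 20 = 62.
q_4 = 62 > 41, so the last convergent with denominator <= 41 is p_3/q_3 = 104/21.
The closest fraction with denominator <= 41 is either p_3/q_3 or the intermediate fraction (k*p_3 + p_2)/(k*q_3 + q_2) with the largest k >= 1 whose denominator stays <= 41; these approach x as k grows, and every other convergent or intermediate fraction in range is farther away.
Largest k: floor((41 - q_2)/q_3) = floor((41 - 20)/21) = 1.
That gives (1*104 + 99)/(1*21 + 20) = 203/41.
Compare the errors: |x - 104/21| = |1025*21 - 104*207|/(207*21) = 3/4347, and |x - 203/41| = |1025*41 - 203*207|/(207*41) = 4/8487.
Cross-multiplying, 4*4347 = 17388 < 25461 = 3*8487, so 4/8487 is smaller: the intermediate fraction 203/41 is closer to x than 104/21.

203/41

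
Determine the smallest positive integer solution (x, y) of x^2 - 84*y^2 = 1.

First expand sqrt(84) as a continued fraction. With x_i = (sqrt(84) + m_i)/d_i and (m_0, d_0) = (0, 1): a_0 = floor(sqrt(84)) = 9, since 9^2 = 81 <= 84 < 100 = 10^2.
Iterate m_{i+1} = d_i*a_i - m_i, d_{i+1} = (84 - m_{i+1}^2)/d_i, a_{i+1} = floor((a_0 + m_{i+1})/d_{i+1}):
  m_1 = 1*9 - 0 = 9, d_1 = (84 - 9^2)/1 = 3/1 = 3, a_1 = floor((9 + 9)/3) = 6.
  m_2 = 3*6 - 9 = 9, d_2 = (84 - 9^2)/3 = 3/3 = 1, a_2 = floor((9 + 9)/1) = 18.
  m_3 = 1*18 - 9 = 9, d_3 = (84 - 9^2)/1 = 3/1 = 3: (m_3, d_3) = (m_1, d_1) = (9, 3), so from here the quotients repeat a_1, a_2; the period length is 2.
So sqrt(84) = [9; (6, 18)] with period length k = 2.
k is even, so the fundamental solution of x^2 - 84y^2 = 1 is (p_{k-1}, q_{k-1}) = (p_1, q_1); compute convergents through index 1.
Convergents (p_i = a_i*p_{i-1} + p_{i-2}, q_i = a_i*q_{i-1} + q_{i-2} with p_{-2}=0, p_{-1}=1, q_{-2}=1, q_{-1}=0):
  i=0: a_0=9, p_0 = 9*1 + 0 = 9, q_0 = 9*0 + 1 = 1.
  i=1: a_1=6, p_1 = 6*9 + 1 = 55, q_1 = 6*1 + 0 = 6.
Check: 55^2 - 84*6^2 = 3025 - 3024 = 1, so (x, y) = (55, 6) solves the equation, and by the theorem it is the least positive solution.

(x, y) = (55, 6)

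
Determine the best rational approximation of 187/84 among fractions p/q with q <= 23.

49/22

Expand x = 187/84 as a continued fraction with the Euclidean algorithm:
  187 = 2*84 + 19, so a_0 = 2.
  84 = 4*19 + 8, so a_1 = 4.
  19 = 2*8 + 3, so a_2 = 2.
  8 = 2*3 + 2, so a_3 = 2.
  3 = 1*2 + 1, so a_4 = 1.
  2 = 2*1 + 0, so a_5 = 2.
so x = [2; 4, 2, 2, 1, 2].
Convergents (p_i = a_i*p_{i-1} + p_{i-2}, q_i = a_i*q_{i-1} + q_{i-2} with p_{-2}=0, p_{-1}=1, q_{-2}=1, q_{-1}=0), until the denominator exceeds 23:
  i=0: a_0=2, p_0 = 2*1 + 0 = 2, q_0 = 2*0 + 1 = 1.
  i=1: a_1=4, p_1 = 4*2 + 1 = 9, q_1 = 4*1 + 0 = 4.
  i=2: a_2=2, p_2 = 2*9 + 2 = 20, q_2 = 2*4 + 1 = 9.
  i=3: a_3=2, p_3 = 2*20 + 9 = 49, q_3 = 2*9 + 4 = 22.
  i=4: a_4=1, p_4 = 1*49 + 20 = 69, q_4 = 1*22 + 9 = 31.
q_4 = 31 > 23, so the last convergent with denominator <= 23 is p_3/q_3 = 49/22.
The closest fraction with denominator <= 23 is either p_3/q_3 or the intermediate fraction (k*p_3 + p_2)/(k*q_3 + q_2) with the largest k >= 1 whose denominator stays <= 23; these approach x as k grows, and every other convergent or intermediate fraction in range is farther away.
Largest k: floor((23 - q_2)/q_3) = floor((23 - 9)/22) = 0.
Since k = 0, no intermediate fraction beyond p_3/q_3 has denominator <= 23, so the convergent 49/22 is the closest (its error is |187*22 - 49*84|/(84*22) = 2/1848).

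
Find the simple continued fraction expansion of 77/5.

Run the Euclidean algorithm on 77 and 5; the successive quotients are the partial quotients a_0, a_1, ... (each step inverts the fractional part left over by the previous one):
  77 = 15*5 + 2, so a_0 = 15.
  5 = 2*2 + 1, so a_1 = 2.
  2 = 2*1 + 0, so a_2 = 2.
The remainder reaches 0 after 3 divisions, so the expansion has 3 partial quotients, read off in order.

[15; 2, 2]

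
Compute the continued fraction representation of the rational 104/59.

[1; 1, 3, 4, 1, 2]

Run the Euclidean algorithm on 104 and 59; the successive quotients are the partial quotients a_0, a_1, ... (each step inverts the fractional part left over by the previous one):
  104 = 1*59 + 45, so a_0 = 1.
  59 = 1*45 + 14, so a_1 = 1.
  45 = 3*14 + 3, so a_2 = 3.
  14 = 4*3 + 2, so a_3 = 4.
  3 = 1*2 + 1, so a_4 = 1.
  2 = 2*1 + 0, so a_5 = 2.
The remainder reaches 0 after 6 divisions, so the expansion has 6 partial quotients, read off in order.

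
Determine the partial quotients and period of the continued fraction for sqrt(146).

Write x_i = (sqrt(146) + m_i)/d_i with (m_0, d_0) = (0, 1). a_0 = floor(sqrt(146)) = 12, since 12^2 = 144 <= 146 < 169 = 13^2.
Iterate m_{i+1} = d_i*a_i - m_i, d_{i+1} = (146 - m_{i+1}^2)/d_i, a_{i+1} = floor((a_0 + m_{i+1})/d_{i+1}):
  m_1 = 1*12 - 0 = 12, d_1 = (146 - 12^2)/1 = 2/1 = 2, a_1 = floor((12 + 12)/2) = 12.
  m_2 = 2*12 - 12 = 12, d_2 = (146 - 12^2)/2 = 2/2 = 1, a_2 = floor((12 + 12)/1) = 24.
  m_3 = 1*24 - 12 = 12, d_3 = (146 - 12^2)/1 = 2/1 = 2: (m_3, d_3) = (m_1, d_1) = (12, 2), so from here the quotients repeat a_1, a_2; the period length is 2.
Hence the expansion of sqrt(146) is a_0 = 12 followed by the repeating block 12, 24 (period 2).

[12; (12, 24)]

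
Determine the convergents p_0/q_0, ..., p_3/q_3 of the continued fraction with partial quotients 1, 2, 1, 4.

Using the convergent recurrence p_i = a_i*p_{i-1} + p_{i-2}, q_i = a_i*q_{i-1} + q_{i-2} with p_{-2}=0, p_{-1}=1, q_{-2}=1, q_{-1}=0:
  i=0: a_0=1, p_0 = 1*1 + 0 = 1, q_0 = 1*0 + 1 = 1.
  i=1: a_1=2, p_1 = 2*1 + 1 = 3, q_1 = 2*1 + 0 = 2.
  i=2: a_2=1, p_2 = 1*3 + 1 = 4, q_2 = 1*2 + 1 = 3.
  i=3: a_3=4, p_3 = 4*4 + 3 = 19, q_3 = 4*3 + 2 = 14.

1/1, 3/2, 4/3, 19/14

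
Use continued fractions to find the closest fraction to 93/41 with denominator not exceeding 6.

9/4

Expand x = 93/41 as a continued fraction with the Euclidean algorithm:
  93 = 2*41 + 11, so a_0 = 2.
  41 = 3*11 + 8, so a_1 = 3.
  11 = 1*8 + 3, so a_2 = 1.
  8 = 2*3 + 2, so a_3 = 2.
  3 = 1*2 + 1, so a_4 = 1.
  2 = 2*1 + 0, so a_5 = 2.
so x = [2; 3, 1, 2, 1, 2].
Convergents (p_i = a_i*p_{i-1} + p_{i-2}, q_i = a_i*q_{i-1} + q_{i-2} with p_{-2}=0, p_{-1}=1, q_{-2}=1, q_{-1}=0), until the denominator exceeds 6:
  i=0: a_0=2, p_0 = 2*1 + 0 = 2, q_0 = 2*0 + 1 = 1.
  i=1: a_1=3, p_1 = 3*2 + 1 = 7, q_1 = 3*1 + 0 = 3.
  i=2: a_2=1, p_2 = 1*7 + 2 = 9, q_2 = 1*3 + 1 = 4.
  i=3: a_3=2, p_3 = 2*9 + 7 = 25, q_3 = 2*4 + 3 = 11.
q_3 = 11 > 6, so the last convergent with denominator <= 6 is p_2/q_2 = 9/4.
The closest fraction with denominator <= 6 is either p_2/q_2 or the intermediate fraction (k*p_2 + p_1)/(k*q_2 + q_1) with the largest k >= 1 whose denominator stays <= 6; these approach x as k grows, and every other convergent or intermediate fraction in range is farther away.
Largest k: floor((6 - q_1)/q_2) = floor((6 - 3)/4) = 0.
Since k = 0, no intermediate fraction beyond p_2/q_2 has denominator <= 6, so the convergent 9/4 is the closest (its error is |93*4 - 9*41|/(41*4) = 3/164).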